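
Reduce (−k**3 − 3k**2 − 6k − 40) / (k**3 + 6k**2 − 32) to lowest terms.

(−k**2 + k − 10)/(k**2 + 2k − 8)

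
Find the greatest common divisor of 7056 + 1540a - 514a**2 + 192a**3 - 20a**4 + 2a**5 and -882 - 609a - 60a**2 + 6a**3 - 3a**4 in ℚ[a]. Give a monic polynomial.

Apply the Euclidean algorithm:
  2a**5 - 20a**4 + 192a**3 - 514a**2 + 1540a + 7056 = (-(2/3)a + 16/3)(-3a**4 + 6a**3 - 60a**2 - 609a - 882) + (120a**3 - 600a**2 + 4200a + 11760)
  -3a**4 + 6a**3 - 60a**2 - 609a - 882 = (-(1/40)a - 3/40)(120a**3 - 600a**2 + 4200a + 11760) + (0)
Last nonzero remainder: 120a**3 - 600a**2 + 4200a + 11760. Dividing through by 120 gives the monic gcd a**3 - 5a**2 + 35a + 98.

98 + 35a - 5a**2 + a**3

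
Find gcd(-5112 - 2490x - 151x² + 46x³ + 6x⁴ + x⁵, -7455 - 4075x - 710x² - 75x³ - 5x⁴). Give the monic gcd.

By polynomial division,
  x⁵ + 6x⁴ + 46x³ - 151x² - 2490x - 5112 = (-(1/5)x + 9/5)(-5x⁴ - 75x³ - 710x² - 4075x - 7455) + (39x³ + 312x² + 3354x + 8307)
  -5x⁴ - 75x³ - 710x² - 4075x - 7455 = (-(5/39)x - 35/39)(39x³ + 312x² + 3354x + 8307) + (0)
Last nonzero remainder: 39x³ + 312x² + 3354x + 8307. Dividing through by 39 gives the monic gcd x³ + 8x² + 86x + 213.

213 + 86x + 8x² + x³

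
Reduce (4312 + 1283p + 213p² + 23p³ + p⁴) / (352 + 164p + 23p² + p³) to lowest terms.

(49 + 4p + p²)/(4 + p)

Repeated division with remainder:
  p⁴ + 23p³ + 213p² + 1283p + 4312 = (p)(p³ + 23p² + 164p + 352) + (49p² + 931p + 4312)
  p³ + 23p² + 164p + 352 = ((1/49)p + 4/49)(49p² + 931p + 4312) + (0)
Last nonzero remainder: 49p² + 931p + 4312. Dividing through by 49 gives the monic gcd p² + 19p + 88.
Cancel p² + 19p + 88 from numerator and denominator to get the reduced form.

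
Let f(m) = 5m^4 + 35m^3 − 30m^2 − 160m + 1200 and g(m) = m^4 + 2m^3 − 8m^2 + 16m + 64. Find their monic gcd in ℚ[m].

Euclidean algorithm in ℚ[m]:
  5m^4 + 35m^3 − 30m^2 − 160m + 1200 = (5)(m^4 + 2m^3 − 8m^2 + 16m + 64) + (25m^3 + 10m^2 − 240m + 880)
  m^4 + 2m^3 − 8m^2 + 16m + 64 = ((1/25)m + 8/125)(25m^3 + 10m^2 − 240m + 880) + ((24/25)m^2 − (96/25)m + 192/25)
  25m^3 + 10m^2 − 240m + 880 = ((625/24)m + 1375/12)((24/25)m^2 − (96/25)m + 192/25) + (0)
Last nonzero remainder: (24/25)m^2 − (96/25)m + 192/25. Dividing through by 24/25 gives the monic gcd m^2 − 4m + 8.

m^2 − 4m + 8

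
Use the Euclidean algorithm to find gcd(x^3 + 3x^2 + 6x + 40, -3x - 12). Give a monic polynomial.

x + 4

Euclidean algorithm in ℚ[x]:
  x^3 + 3x^2 + 6x + 40 = (-(1/3)x^2 + (1/3)x - 10/3)(-3x - 12) + (0)
Last nonzero remainder: -3x - 12. Dividing through by -3 gives the monic gcd x + 4.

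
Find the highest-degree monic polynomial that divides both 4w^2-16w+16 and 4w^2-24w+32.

By polynomial division,
  4w^2-16w+16 = (4w^2-24w+32) + (8w-16)
  4w^2-24w+32 = ((1/2)w-2)(8w-16) + (0)
Last nonzero remainder: 8w-16. Dividing through by 8 gives the monic gcd w-2.

w-2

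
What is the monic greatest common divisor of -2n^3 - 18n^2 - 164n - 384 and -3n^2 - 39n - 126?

1

By polynomial division,
  -2n^3 - 18n^2 - 164n - 384 = ((2/3)n - 8/3)(-3n^2 - 39n - 126) + (-184n - 720)
  -3n^2 - 39n - 126 = ((3/184)n + 627/4232)(-184n - 720) + (-10224/529)
  -184n - 720 = ((12167/1278)n + 2645/71)(-10224/529) + (0)
The last nonzero remainder is the constant -10224/529, so the polynomials are coprime and gcd = 1.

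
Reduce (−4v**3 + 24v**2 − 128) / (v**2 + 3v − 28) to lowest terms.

(−4v**2 + 8v + 32)/(v + 7)

Euclidean algorithm in ℚ[v]:
  −4v**3 + 24v**2 − 128 = (−4v + 36)(v**2 + 3v − 28) + (−220v + 880)
  v**2 + 3v − 28 = (−(1/220)v − 7/220)(−220v + 880) + (0)
Last nonzero remainder: −220v + 880. Dividing through by −220 gives the monic gcd v − 4.
Cancel v − 4 from numerator and denominator to get the reduced form.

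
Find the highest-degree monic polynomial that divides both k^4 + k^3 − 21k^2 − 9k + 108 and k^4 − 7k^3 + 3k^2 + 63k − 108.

Euclidean algorithm in ℚ[k]:
  k^4 + k^3 − 21k^2 − 9k + 108 = (k^4 − 7k^3 + 3k^2 + 63k − 108) + (8k^3 − 24k^2 − 72k + 216)
  k^4 − 7k^3 + 3k^2 + 63k − 108 = ((1/8)k − 1/2)(8k^3 − 24k^2 − 72k + 216) + (0)
Last nonzero remainder: 8k^3 − 24k^2 − 72k + 216. Dividing through by 8 gives the monic gcd k^3 − 3k^2 − 9k + 27.

k^3 − 3k^2 − 9k + 27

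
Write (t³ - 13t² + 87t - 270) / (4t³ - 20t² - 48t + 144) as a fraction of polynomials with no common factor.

(t² - 7t + 45)/(4t² + 4t - 24)

Euclidean algorithm in ℚ[t]:
  t³ - 13t² + 87t - 270 = (1/4)(4t³ - 20t² - 48t + 144) + (-8t² + 99t - 306)
  4t³ - 20t² - 48t + 144 = (-(1/2)t - 59/16)(-8t² + 99t - 306) + ((2625/16)t - 7875/8)
  -8t² + 99t - 306 = (-(128/2625)t + 272/875)((2625/16)t - 7875/8) + (0)
Last nonzero remainder: (2625/16)t - 7875/8. Dividing through by 2625/16 gives the monic gcd t - 6.
Cancel t - 6 from numerator and denominator to get the reduced form.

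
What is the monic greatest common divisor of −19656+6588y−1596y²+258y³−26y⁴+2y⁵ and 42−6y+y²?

42−6y+y²

By polynomial division,
  2y⁵−26y⁴+258y³−1596y²+6588y−19656 = (2y³−14y²+90y−468)(y²−6y+42) + (0)
The last nonzero remainder y²−6y+42 is already monic.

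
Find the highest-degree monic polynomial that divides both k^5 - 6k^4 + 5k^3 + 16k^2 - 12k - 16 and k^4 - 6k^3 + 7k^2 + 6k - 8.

k^3 - 5k^2 + 2k + 8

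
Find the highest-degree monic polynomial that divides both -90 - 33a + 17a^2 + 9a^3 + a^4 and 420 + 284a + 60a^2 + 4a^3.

Repeated division with remainder:
  a^4 + 9a^3 + 17a^2 - 33a - 90 = ((1/4)a - 3/2)(4a^3 + 60a^2 + 284a + 420) + (36a^2 + 288a + 540)
  4a^3 + 60a^2 + 284a + 420 = ((1/9)a + 7/9)(36a^2 + 288a + 540) + (0)
Last nonzero remainder: 36a^2 + 288a + 540. Dividing through by 36 gives the monic gcd a^2 + 8a + 15.

15 + 8a + a^2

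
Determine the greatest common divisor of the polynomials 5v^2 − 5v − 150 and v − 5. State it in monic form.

1

Apply the Euclidean algorithm:
  5v^2 − 5v − 150 = (5v + 20)(v − 5) + (−50)
  v − 5 = (−(1/50)v + 1/10)(−50) + (0)
The last nonzero remainder is the constant −50, so the polynomials are coprime and gcd = 1.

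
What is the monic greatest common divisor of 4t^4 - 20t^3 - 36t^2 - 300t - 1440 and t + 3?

Apply the Euclidean algorithm:
  4t^4 - 20t^3 - 36t^2 - 300t - 1440 = (4t^3 - 32t^2 + 60t - 480)(t + 3) + (0)
The last nonzero remainder t + 3 is already monic.

t + 3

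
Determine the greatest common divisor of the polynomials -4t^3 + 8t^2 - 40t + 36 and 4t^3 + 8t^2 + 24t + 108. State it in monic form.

t^2 - t + 9

By polynomial division,
  -4t^3 + 8t^2 - 40t + 36 = (-1)(4t^3 + 8t^2 + 24t + 108) + (16t^2 - 16t + 144)
  4t^3 + 8t^2 + 24t + 108 = ((1/4)t + 3/4)(16t^2 - 16t + 144) + (0)
Last nonzero remainder: 16t^2 - 16t + 144. Dividing through by 16 gives the monic gcd t^2 - t + 9.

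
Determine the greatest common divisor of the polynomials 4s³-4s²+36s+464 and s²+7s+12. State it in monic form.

s+4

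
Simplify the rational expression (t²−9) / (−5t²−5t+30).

(−t+3)/(5t−10)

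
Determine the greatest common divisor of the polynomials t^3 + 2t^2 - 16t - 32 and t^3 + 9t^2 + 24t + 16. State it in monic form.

t + 4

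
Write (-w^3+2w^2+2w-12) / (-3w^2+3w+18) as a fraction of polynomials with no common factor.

(w^2-4w+6)/(3w-9)

By polynomial division,
  -w^3+2w^2+2w-12 = ((1/3)w-1/3)(-3w^2+3w+18) + (-3w-6)
  -3w^2+3w+18 = (w-3)(-3w-6) + (0)
Last nonzero remainder: -3w-6. Dividing through by -3 gives the monic gcd w+2.
Cancel w+2 from numerator and denominator to get the reduced form.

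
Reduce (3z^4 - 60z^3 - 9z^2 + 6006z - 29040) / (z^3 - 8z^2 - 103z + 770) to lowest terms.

Apply the Euclidean algorithm:
  3z^4 - 60z^3 - 9z^2 + 6006z - 29040 = (3z - 36)(z^3 - 8z^2 - 103z + 770) + (12z^2 - 12z - 1320)
  z^3 - 8z^2 - 103z + 770 = ((1/12)z - 7/12)(12z^2 - 12z - 1320) + (0)
Last nonzero remainder: 12z^2 - 12z - 1320. Dividing through by 12 gives the monic gcd z^2 - z - 110.
Cancel z^2 - z - 110 from numerator and denominator to get the reduced form.

(3z^2 - 57z + 264)/(z - 7)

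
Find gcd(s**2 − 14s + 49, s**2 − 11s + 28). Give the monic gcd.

s − 7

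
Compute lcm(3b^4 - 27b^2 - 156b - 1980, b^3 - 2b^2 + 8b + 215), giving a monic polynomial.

b^6 - 7b^5 + 34b^4 + 11b^3 - 683b^2 + 2384b - 28380

Repeated division with remainder:
  3b^4 - 27b^2 - 156b - 1980 = (3b + 6)(b^3 - 2b^2 + 8b + 215) + (-39b^2 - 849b - 3270)
  b^3 - 2b^2 + 8b + 215 = (-(1/39)b + 103/169)(-39b^2 - 849b - 3270) + ((74629/169)b + 373145/169)
  -39b^2 - 849b - 3270 = (-(6591/74629)b - 110526/74629)((74629/169)b + 373145/169) + (0)
Last nonzero remainder: (74629/169)b + 373145/169. Dividing through by 74629/169 gives the monic gcd b + 5.
Then lcm(f, g) = f·g / gcd(f, g); expanding and making the result monic gives the answer.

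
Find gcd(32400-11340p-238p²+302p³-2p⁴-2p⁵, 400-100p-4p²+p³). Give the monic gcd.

-40+6p+p²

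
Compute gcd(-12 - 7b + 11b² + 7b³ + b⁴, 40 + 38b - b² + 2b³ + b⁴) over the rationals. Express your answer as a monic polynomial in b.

Repeated division with remainder:
  b⁴ + 7b³ + 11b² - 7b - 12 = (b⁴ + 2b³ - b² + 38b + 40) + (5b³ + 12b² - 45b - 52)
  b⁴ + 2b³ - b² + 38b + 40 = ((1/5)b - 2/25)(5b³ + 12b² - 45b - 52) + ((224/25)b² + (224/5)b + 896/25)
  5b³ + 12b² - 45b - 52 = ((125/224)b - 325/224)((224/25)b² + (224/5)b + 896/25) + (0)
Last nonzero remainder: (224/25)b² + (224/5)b + 896/25. Dividing through by 224/25 gives the monic gcd b² + 5b + 4.

4 + 5b + b²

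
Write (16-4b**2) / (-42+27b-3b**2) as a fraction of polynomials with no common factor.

Repeated division with remainder:
  -4b**2+16 = (4/3)(-3b**2+27b-42) + (-36b+72)
  -3b**2+27b-42 = ((1/12)b-7/12)(-36b+72) + (0)
Last nonzero remainder: -36b+72. Dividing through by -36 gives the monic gcd b-2.
Cancel b-2 from numerator and denominator to get the reduced form.

(8+4b)/(-21+3b)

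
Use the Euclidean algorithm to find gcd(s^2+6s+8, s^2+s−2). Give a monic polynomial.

Repeated division with remainder:
  s^2+6s+8 = (s^2+s−2) + (5s+10)
  s^2+s−2 = ((1/5)s−1/5)(5s+10) + (0)
Last nonzero remainder: 5s+10. Dividing through by 5 gives the monic gcd s+2.

s+2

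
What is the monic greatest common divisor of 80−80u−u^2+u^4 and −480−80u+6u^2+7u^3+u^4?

−80+u^2+u^3

Euclidean algorithm in ℚ[u]:
  u^4−u^2−80u+80 = (u^4+7u^3+6u^2−80u−480) + (−7u^3−7u^2+560)
  u^4+7u^3+6u^2−80u−480 = (−(1/7)u−6/7)(−7u^3−7u^2+560) + (0)
Last nonzero remainder: −7u^3−7u^2+560. Dividing through by −7 gives the monic gcd u^3+u^2−80.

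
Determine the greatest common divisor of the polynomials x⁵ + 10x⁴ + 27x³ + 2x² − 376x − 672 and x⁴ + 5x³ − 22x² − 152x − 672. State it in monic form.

Apply the Euclidean algorithm:
  x⁵ + 10x⁴ + 27x³ + 2x² − 376x − 672 = (x + 5)(x⁴ + 5x³ − 22x² − 152x − 672) + (24x³ + 264x² + 1056x + 2688)
  x⁴ + 5x³ − 22x² − 152x − 672 = ((1/24)x − 1/4)(24x³ + 264x² + 1056x + 2688) + (0)
Last nonzero remainder: 24x³ + 264x² + 1056x + 2688. Dividing through by 24 gives the monic gcd x³ + 11x² + 44x + 112.

x³ + 11x² + 44x + 112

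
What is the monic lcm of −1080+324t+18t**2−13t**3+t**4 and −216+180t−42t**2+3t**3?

2160−1728t+288t**2+44t**3−15t**4+t**5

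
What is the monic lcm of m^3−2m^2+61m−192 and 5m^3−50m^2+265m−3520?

m^4−13m^3+83m^2−863m+2112

Repeated division with remainder:
  m^3−2m^2+61m−192 = (1/5)(5m^3−50m^2+265m−3520) + (8m^2+8m+512)
  5m^3−50m^2+265m−3520 = ((5/8)m−55/8)(8m^2+8m+512) + (0)
Last nonzero remainder: 8m^2+8m+512. Dividing through by 8 gives the monic gcd m^2+m+64.
Then lcm(f, g) = f·g / gcd(f, g); expanding and making the result monic gives the answer.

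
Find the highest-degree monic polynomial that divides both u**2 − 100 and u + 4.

Euclidean algorithm in ℚ[u]:
  u**2 − 100 = (u − 4)(u + 4) + (−84)
  u + 4 = (−(1/84)u − 1/21)(−84) + (0)
The last nonzero remainder is the constant −84, so the polynomials are coprime and gcd = 1.

1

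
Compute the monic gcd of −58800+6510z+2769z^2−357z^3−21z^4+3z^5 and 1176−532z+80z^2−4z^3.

Repeated division with remainder:
  3z^5−21z^4−357z^3+2769z^2+6510z−58800 = (−(3/4)z^2−(39/4)z−6)(−4z^3+80z^2−532z+1176) + (−1056z^2+14784z−51744)
  −4z^3+80z^2−532z+1176 = ((1/264)z−1/44)(−1056z^2+14784z−51744) + (0)
Last nonzero remainder: −1056z^2+14784z−51744. Dividing through by −1056 gives the monic gcd z^2−14z+49.

49−14z+z^2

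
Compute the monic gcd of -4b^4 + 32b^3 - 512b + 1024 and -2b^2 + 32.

Repeated division with remainder:
  -4b^4 + 32b^3 - 512b + 1024 = (2b^2 - 16b + 32)(-2b^2 + 32) + (0)
Last nonzero remainder: -2b^2 + 32. Dividing through by -2 gives the monic gcd b^2 - 16.

b^2 - 16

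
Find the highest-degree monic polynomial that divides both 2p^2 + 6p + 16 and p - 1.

1

Apply the Euclidean algorithm:
  2p^2 + 6p + 16 = (2p + 8)(p - 1) + (24)
  p - 1 = ((1/24)p - 1/24)(24) + (0)
The last nonzero remainder is the constant 24, so the polynomials are coprime and gcd = 1.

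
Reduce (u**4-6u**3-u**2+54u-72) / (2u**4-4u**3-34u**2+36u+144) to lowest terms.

(u-2)/(2u+4)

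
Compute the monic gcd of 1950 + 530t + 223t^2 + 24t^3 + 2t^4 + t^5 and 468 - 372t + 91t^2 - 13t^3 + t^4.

Euclidean algorithm in ℚ[t]:
  t^5 + 2t^4 + 24t^3 + 223t^2 + 530t + 1950 = (t + 15)(t^4 - 13t^3 + 91t^2 - 372t + 468) + (128t^3 - 770t^2 + 5642t - 5070)
  t^4 - 13t^3 + 91t^2 - 372t + 468 = ((1/128)t - 447/8192)(128t^3 - 770t^2 + 5642t - 5070) + ((20097/4096)t^2 - (100485/4096)t + 783783/4096)
  128t^3 - 770t^2 + 5642t - 5070 = ((524288/20097)t - 532480/20097)((20097/4096)t^2 - (100485/4096)t + 783783/4096) + (0)
Last nonzero remainder: (20097/4096)t^2 - (100485/4096)t + 783783/4096. Dividing through by 20097/4096 gives the monic gcd t^2 - 5t + 39.

39 - 5t + t^2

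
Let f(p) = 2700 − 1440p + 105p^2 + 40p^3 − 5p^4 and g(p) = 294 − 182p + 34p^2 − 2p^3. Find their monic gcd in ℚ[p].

−3 + p

Euclidean algorithm in ℚ[p]:
  −5p^4 + 40p^3 + 105p^2 − 1440p + 2700 = ((5/2)p + 45/2)(−2p^3 + 34p^2 − 182p + 294) + (−205p^2 + 1920p − 3915)
  −2p^3 + 34p^2 − 182p + 294 = ((2/205)p − 626/8405)(−205p^2 + 1920p − 3915) + (−(1352/1681)p + 4056/1681)
  −205p^2 + 1920p − 3915 = ((344605/1352)p − 2193705/1352)(−(1352/1681)p + 4056/1681) + (0)
Last nonzero remainder: −(1352/1681)p + 4056/1681. Dividing through by −1352/1681 gives the monic gcd p − 3.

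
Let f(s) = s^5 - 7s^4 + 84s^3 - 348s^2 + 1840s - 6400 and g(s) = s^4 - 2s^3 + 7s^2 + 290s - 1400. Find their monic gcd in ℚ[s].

s^3 - 9s^2 + 70s - 200

Euclidean algorithm in ℚ[s]:
  s^5 - 7s^4 + 84s^3 - 348s^2 + 1840s - 6400 = (s - 5)(s^4 - 2s^3 + 7s^2 + 290s - 1400) + (67s^3 - 603s^2 + 4690s - 13400)
  s^4 - 2s^3 + 7s^2 + 290s - 1400 = ((1/67)s + 7/67)(67s^3 - 603s^2 + 4690s - 13400) + (0)
Last nonzero remainder: 67s^3 - 603s^2 + 4690s - 13400. Dividing through by 67 gives the monic gcd s^3 - 9s^2 + 70s - 200.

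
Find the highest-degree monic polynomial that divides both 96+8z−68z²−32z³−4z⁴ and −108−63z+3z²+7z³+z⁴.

12+7z+z²

Repeated division with remainder:
  −4z⁴−32z³−68z²+8z+96 = (−4)(z⁴+7z³+3z²−63z−108) + (−4z³−56z²−244z−336)
  z⁴+7z³+3z²−63z−108 = (−(1/4)z+7/4)(−4z³−56z²−244z−336) + (40z²+280z+480)
  −4z³−56z²−244z−336 = (−(1/10)z−7/10)(40z²+280z+480) + (0)
Last nonzero remainder: 40z²+280z+480. Dividing through by 40 gives the monic gcd z²+7z+12.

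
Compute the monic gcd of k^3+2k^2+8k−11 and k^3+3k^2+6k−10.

k−1

Apply the Euclidean algorithm:
  k^3+2k^2+8k−11 = (k^3+3k^2+6k−10) + (−k^2+2k−1)
  k^3+3k^2+6k−10 = (−k−5)(−k^2+2k−1) + (15k−15)
  −k^2+2k−1 = (−(1/15)k+1/15)(15k−15) + (0)
Last nonzero remainder: 15k−15. Dividing through by 15 gives the monic gcd k−1.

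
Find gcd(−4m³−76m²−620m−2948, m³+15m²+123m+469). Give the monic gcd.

Repeated division with remainder:
  −4m³−76m²−620m−2948 = (−4)(m³+15m²+123m+469) + (−16m²−128m−1072)
  m³+15m²+123m+469 = (−(1/16)m−7/16)(−16m²−128m−1072) + (0)
Last nonzero remainder: −16m²−128m−1072. Dividing through by −16 gives the monic gcd m²+8m+67.

m²+8m+67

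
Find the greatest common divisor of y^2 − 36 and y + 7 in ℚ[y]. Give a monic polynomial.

1

Euclidean algorithm in ℚ[y]:
  y^2 − 36 = (y − 7)(y + 7) + (13)
  y + 7 = ((1/13)y + 7/13)(13) + (0)
The last nonzero remainder is the constant 13, so the polynomials are coprime and gcd = 1.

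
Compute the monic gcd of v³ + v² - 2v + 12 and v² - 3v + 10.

By polynomial division,
  v³ + v² - 2v + 12 = (v + 4)(v² - 3v + 10) + (-28)
  v² - 3v + 10 = (-(1/28)v² + (3/28)v - 5/14)(-28) + (0)
The last nonzero remainder is the constant -28, so the polynomials are coprime and gcd = 1.

1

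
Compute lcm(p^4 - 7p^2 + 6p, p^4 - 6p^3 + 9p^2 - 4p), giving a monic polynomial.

p^6 - 5p^5 - 3p^4 + 41p^3 - 58p^2 + 24p

Euclidean algorithm in ℚ[p]:
  p^4 - 7p^2 + 6p = (p^4 - 6p^3 + 9p^2 - 4p) + (6p^3 - 16p^2 + 10p)
  p^4 - 6p^3 + 9p^2 - 4p = ((1/6)p - 5/9)(6p^3 - 16p^2 + 10p) + (-(14/9)p^2 + (14/9)p)
  6p^3 - 16p^2 + 10p = (-(27/7)p + 45/7)(-(14/9)p^2 + (14/9)p) + (0)
Last nonzero remainder: -(14/9)p^2 + (14/9)p. Dividing through by -14/9 gives the monic gcd p^2 - p.
Then lcm(f, g) = f·g / gcd(f, g); expanding and making the result monic gives the answer.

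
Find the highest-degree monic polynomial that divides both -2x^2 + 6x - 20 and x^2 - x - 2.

1

Euclidean algorithm in ℚ[x]:
  -2x^2 + 6x - 20 = (-2)(x^2 - x - 2) + (4x - 24)
  x^2 - x - 2 = ((1/4)x + 5/4)(4x - 24) + (28)
  4x - 24 = ((1/7)x - 6/7)(28) + (0)
The last nonzero remainder is the constant 28, so the polynomials are coprime and gcd = 1.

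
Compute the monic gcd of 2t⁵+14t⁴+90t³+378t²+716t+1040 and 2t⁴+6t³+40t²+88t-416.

Repeated division with remainder:
  2t⁵+14t⁴+90t³+378t²+716t+1040 = (t+4)(2t⁴+6t³+40t²+88t-416) + (26t³+130t²+780t+2704)
  2t⁴+6t³+40t²+88t-416 = ((1/13)t-2/13)(26t³+130t²+780t+2704) + (0)
Last nonzero remainder: 26t³+130t²+780t+2704. Dividing through by 26 gives the monic gcd t³+5t²+30t+104.

t³+5t²+30t+104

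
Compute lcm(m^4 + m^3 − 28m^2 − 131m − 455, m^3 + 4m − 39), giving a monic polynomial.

Repeated division with remainder:
  m^4 + m^3 − 28m^2 − 131m − 455 = (m + 1)(m^3 + 4m − 39) + (−32m^2 − 96m − 416)
  m^3 + 4m − 39 = (−(1/32)m + 3/32)(−32m^2 − 96m − 416) + (0)
Last nonzero remainder: −32m^2 − 96m − 416. Dividing through by −32 gives the monic gcd m^2 + 3m + 13.
Then lcm(f, g) = f·g / gcd(f, g); expanding and making the result monic gives the answer.

m^5 − 2m^4 − 31m^3 − 47m^2 − 62m + 1365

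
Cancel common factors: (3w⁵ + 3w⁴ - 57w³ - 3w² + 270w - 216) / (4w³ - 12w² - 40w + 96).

Apply the Euclidean algorithm:
  3w⁵ + 3w⁴ - 57w³ - 3w² + 270w - 216 = ((3/4)w² + 3w + 9/4)(4w³ - 12w² - 40w + 96) + (72w² + 72w - 432)
  4w³ - 12w² - 40w + 96 = ((1/18)w - 2/9)(72w² + 72w - 432) + (0)
Last nonzero remainder: 72w² + 72w - 432. Dividing through by 72 gives the monic gcd w² + w - 6.
Cancel w² + w - 6 from numerator and denominator to get the reduced form.

(3w³ - 39w + 36)/(4w - 16)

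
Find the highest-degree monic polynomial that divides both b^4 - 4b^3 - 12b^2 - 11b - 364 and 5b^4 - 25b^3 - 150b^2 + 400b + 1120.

Repeated division with remainder:
  b^4 - 4b^3 - 12b^2 - 11b - 364 = (1/5)(5b^4 - 25b^3 - 150b^2 + 400b + 1120) + (b^3 + 18b^2 - 91b - 588)
  5b^4 - 25b^3 - 150b^2 + 400b + 1120 = (5b - 115)(b^3 + 18b^2 - 91b - 588) + (2375b^2 - 7125b - 66500)
  b^3 + 18b^2 - 91b - 588 = ((1/2375)b + 21/2375)(2375b^2 - 7125b - 66500) + (0)
Last nonzero remainder: 2375b^2 - 7125b - 66500. Dividing through by 2375 gives the monic gcd b^2 - 3b - 28.

b^2 - 3b - 28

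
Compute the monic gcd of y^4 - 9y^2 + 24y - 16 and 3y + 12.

Apply the Euclidean algorithm:
  y^4 - 9y^2 + 24y - 16 = ((1/3)y^3 - (4/3)y^2 + (7/3)y - 4/3)(3y + 12) + (0)
Last nonzero remainder: 3y + 12. Dividing through by 3 gives the monic gcd y + 4.

y + 4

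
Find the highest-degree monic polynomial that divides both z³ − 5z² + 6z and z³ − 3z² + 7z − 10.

z − 2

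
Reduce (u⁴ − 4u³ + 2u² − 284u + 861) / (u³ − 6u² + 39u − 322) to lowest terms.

Repeated division with remainder:
  u⁴ − 4u³ + 2u² − 284u + 861 = (u + 2)(u³ − 6u² + 39u − 322) + (−25u² − 40u + 1505)
  u³ − 6u² + 39u − 322 = (−(1/25)u + 38/125)(−25u² − 40u + 1505) + ((2784/25)u − 19488/25)
  −25u² − 40u + 1505 = (−(625/2784)u − 5375/2784)((2784/25)u − 19488/25) + (0)
Last nonzero remainder: (2784/25)u − 19488/25. Dividing through by 2784/25 gives the monic gcd u − 7.
Cancel u − 7 from numerator and denominator to get the reduced form.

(u³ + 3u² + 23u − 123)/(u² + u + 46)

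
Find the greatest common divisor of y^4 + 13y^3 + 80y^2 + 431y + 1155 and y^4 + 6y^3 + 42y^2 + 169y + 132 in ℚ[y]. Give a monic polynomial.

Euclidean algorithm in ℚ[y]:
  y^4 + 13y^3 + 80y^2 + 431y + 1155 = (y^4 + 6y^3 + 42y^2 + 169y + 132) + (7y^3 + 38y^2 + 262y + 1023)
  y^4 + 6y^3 + 42y^2 + 169y + 132 = ((1/7)y + 4/49)(7y^3 + 38y^2 + 262y + 1023) + ((72/49)y^2 + (72/49)y + 2376/49)
  7y^3 + 38y^2 + 262y + 1023 = ((343/72)y + 1519/72)((72/49)y^2 + (72/49)y + 2376/49) + (0)
Last nonzero remainder: (72/49)y^2 + (72/49)y + 2376/49. Dividing through by 72/49 gives the monic gcd y^2 + y + 33.

y^2 + y + 33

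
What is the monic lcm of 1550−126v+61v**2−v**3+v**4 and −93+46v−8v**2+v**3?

−4650+1928v−309v**2+64v**3−4v**4+v**5

By polynomial division,
  v**4−v**3+61v**2−126v+1550 = (v+7)(v**3−8v**2+46v−93) + (71v**2−355v+2201)
  v**3−8v**2+46v−93 = ((1/71)v−3/71)(71v**2−355v+2201) + (0)
Last nonzero remainder: 71v**2−355v+2201. Dividing through by 71 gives the monic gcd v**2−5v+31.
Then lcm(f, g) = f·g / gcd(f, g); expanding and making the result monic gives the answer.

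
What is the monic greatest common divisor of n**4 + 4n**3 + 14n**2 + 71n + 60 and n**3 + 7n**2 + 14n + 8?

Repeated division with remainder:
  n**4 + 4n**3 + 14n**2 + 71n + 60 = (n - 3)(n**3 + 7n**2 + 14n + 8) + (21n**2 + 105n + 84)
  n**3 + 7n**2 + 14n + 8 = ((1/21)n + 2/21)(21n**2 + 105n + 84) + (0)
Last nonzero remainder: 21n**2 + 105n + 84. Dividing through by 21 gives the monic gcd n**2 + 5n + 4.

n**2 + 5n + 4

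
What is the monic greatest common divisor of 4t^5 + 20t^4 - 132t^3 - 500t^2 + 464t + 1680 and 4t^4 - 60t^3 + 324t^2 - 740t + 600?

t^2 - 7t + 10

By polynomial division,
  4t^5 + 20t^4 - 132t^3 - 500t^2 + 464t + 1680 = (t + 20)(4t^4 - 60t^3 + 324t^2 - 740t + 600) + (744t^3 - 6240t^2 + 14664t - 10320)
  4t^4 - 60t^3 + 324t^2 - 740t + 600 = ((1/186)t - 205/5766)(744t^3 - 6240t^2 + 14664t - 10320) + ((22400/961)t^2 - (156800/961)t + 224000/961)
  744t^3 - 6240t^2 + 14664t - 10320 = ((89373/2800)t - 123969/2800)((22400/961)t^2 - (156800/961)t + 224000/961) + (0)
Last nonzero remainder: (22400/961)t^2 - (156800/961)t + 224000/961. Dividing through by 22400/961 gives the monic gcd t^2 - 7t + 10.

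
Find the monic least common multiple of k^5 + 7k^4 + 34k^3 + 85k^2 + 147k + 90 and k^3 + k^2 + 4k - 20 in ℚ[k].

k^6 + 5k^5 + 20k^4 + 17k^3 - 23k^2 - 204k - 180

Euclidean algorithm in ℚ[k]:
  k^5 + 7k^4 + 34k^3 + 85k^2 + 147k + 90 = (k^2 + 6k + 24)(k^3 + k^2 + 4k - 20) + (57k^2 + 171k + 570)
  k^3 + k^2 + 4k - 20 = ((1/57)k - 2/57)(57k^2 + 171k + 570) + (0)
Last nonzero remainder: 57k^2 + 171k + 570. Dividing through by 57 gives the monic gcd k^2 + 3k + 10.
Then lcm(f, g) = f·g / gcd(f, g); expanding and making the result monic gives the answer.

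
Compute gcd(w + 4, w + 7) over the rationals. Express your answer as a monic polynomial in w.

1

Repeated division with remainder:
  w + 4 = (w + 7) + (-3)
  w + 7 = (-(1/3)w - 7/3)(-3) + (0)
The last nonzero remainder is the constant -3, so the polynomials are coprime and gcd = 1.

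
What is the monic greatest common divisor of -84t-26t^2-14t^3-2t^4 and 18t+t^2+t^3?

Repeated division with remainder:
  -2t^4-14t^3-26t^2-84t = (-2t-12)(t^3+t^2+18t) + (22t^2+132t)
  t^3+t^2+18t = ((1/22)t-5/22)(22t^2+132t) + (48t)
  22t^2+132t = ((11/24)t+11/4)(48t) + (0)
Last nonzero remainder: 48t. Dividing through by 48 gives the monic gcd t.

t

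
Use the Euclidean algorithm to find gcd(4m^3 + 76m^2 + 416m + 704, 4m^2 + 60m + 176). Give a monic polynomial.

m^2 + 15m + 44

Euclidean algorithm in ℚ[m]:
  4m^3 + 76m^2 + 416m + 704 = (m + 4)(4m^2 + 60m + 176) + (0)
Last nonzero remainder: 4m^2 + 60m + 176. Dividing through by 4 gives the monic gcd m^2 + 15m + 44.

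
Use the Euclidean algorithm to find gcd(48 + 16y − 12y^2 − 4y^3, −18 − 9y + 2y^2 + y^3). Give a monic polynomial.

6 + 5y + y^2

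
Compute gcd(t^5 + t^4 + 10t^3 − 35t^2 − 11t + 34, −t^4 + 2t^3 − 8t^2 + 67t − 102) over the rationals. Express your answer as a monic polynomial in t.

t^3 + t^2 + 11t − 34

Euclidean algorithm in ℚ[t]:
  t^5 + t^4 + 10t^3 − 35t^2 − 11t + 34 = (−t − 3)(−t^4 + 2t^3 − 8t^2 + 67t − 102) + (8t^3 + 8t^2 + 88t − 272)
  −t^4 + 2t^3 − 8t^2 + 67t − 102 = (−(1/8)t + 3/8)(8t^3 + 8t^2 + 88t − 272) + (0)
Last nonzero remainder: 8t^3 + 8t^2 + 88t − 272. Dividing through by 8 gives the monic gcd t^3 + t^2 + 11t − 34.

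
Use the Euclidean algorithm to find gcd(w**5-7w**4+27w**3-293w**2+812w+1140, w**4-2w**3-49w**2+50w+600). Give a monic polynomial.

Apply the Euclidean algorithm:
  w**5-7w**4+27w**3-293w**2+812w+1140 = (w-5)(w**4-2w**3-49w**2+50w+600) + (66w**3-588w**2+462w+4140)
  w**4-2w**3-49w**2+50w+600 = ((1/66)w+38/363)(66w**3-588w**2+462w+4140) + ((672/121)w**2-(672/11)w+20160/121)
  66w**3-588w**2+462w+4140 = ((1331/112)w+2783/112)((672/121)w**2-(672/11)w+20160/121) + (0)
Last nonzero remainder: (672/121)w**2-(672/11)w+20160/121. Dividing through by 672/121 gives the monic gcd w**2-11w+30.

w**2-11w+30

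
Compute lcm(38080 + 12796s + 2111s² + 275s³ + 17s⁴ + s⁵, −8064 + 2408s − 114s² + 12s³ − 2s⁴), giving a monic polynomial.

By polynomial division,
  s⁵ + 17s⁴ + 275s³ + 2111s² + 12796s + 38080 = (−(1/2)s − 23/2)(−2s⁴ + 12s³ − 114s² + 2408s − 8064) + (356s³ + 2004s² + 36456s − 54656)
  −2s⁴ + 12s³ − 114s² + 2408s − 8064 = (−(1/178)s + 1035/15842)(356s³ + 2004s² + 36456s − 54656) + (−(317772/7921)s² − (2224404/7921)s − 35590464/7921)
  356s³ + 2004s² + 36456s − 54656 = (−(704969/79443)s + 966362/79443)(−(317772/7921)s² − (2224404/7921)s − 35590464/7921) + (0)
Last nonzero remainder: −(317772/7921)s² − (2224404/7921)s − 35590464/7921. Dividing through by −317772/7921 gives the monic gcd s² + 7s + 112.
Then lcm(f, g) = f·g / gcd(f, g); expanding and making the result monic gives the answer.

1370880 − 34384s − 52272s² − 4747s³ − 852s⁴ + 90s⁵ + 4s⁶ + s⁷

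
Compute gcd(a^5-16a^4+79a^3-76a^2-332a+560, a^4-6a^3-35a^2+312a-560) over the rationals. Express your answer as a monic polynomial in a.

a^2-9a+20

By polynomial division,
  a^5-16a^4+79a^3-76a^2-332a+560 = (a-10)(a^4-6a^3-35a^2+312a-560) + (54a^3-738a^2+3348a-5040)
  a^4-6a^3-35a^2+312a-560 = ((1/54)a+23/162)(54a^3-738a^2+3348a-5040) + ((70/9)a^2-70a+1400/9)
  54a^3-738a^2+3348a-5040 = ((243/35)a-162/5)((70/9)a^2-70a+1400/9) + (0)
Last nonzero remainder: (70/9)a^2-70a+1400/9. Dividing through by 70/9 gives the monic gcd a^2-9a+20.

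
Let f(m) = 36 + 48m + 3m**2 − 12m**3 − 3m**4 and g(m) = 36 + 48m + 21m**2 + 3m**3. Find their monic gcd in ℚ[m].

Apply the Euclidean algorithm:
  −3m**4 − 12m**3 + 3m**2 + 48m + 36 = (−m + 3)(3m**3 + 21m**2 + 48m + 36) + (−12m**2 − 60m − 72)
  3m**3 + 21m**2 + 48m + 36 = (−(1/4)m − 1/2)(−12m**2 − 60m − 72) + (0)
Last nonzero remainder: −12m**2 − 60m − 72. Dividing through by −12 gives the monic gcd m**2 + 5m + 6.

6 + 5m + m**2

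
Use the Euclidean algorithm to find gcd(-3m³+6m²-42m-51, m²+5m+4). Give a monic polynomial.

m+1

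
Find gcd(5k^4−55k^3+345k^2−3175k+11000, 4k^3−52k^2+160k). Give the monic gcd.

Apply the Euclidean algorithm:
  5k^4−55k^3+345k^2−3175k+11000 = ((5/4)k+5/2)(4k^3−52k^2+160k) + (275k^2−3575k+11000)
  4k^3−52k^2+160k = ((4/275)k)(275k^2−3575k+11000) + (0)
Last nonzero remainder: 275k^2−3575k+11000. Dividing through by 275 gives the monic gcd k^2−13k+40.

k^2−13k+40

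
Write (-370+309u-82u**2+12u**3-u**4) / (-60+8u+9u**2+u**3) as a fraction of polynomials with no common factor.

(185-62u+10u**2-u**3)/(30+11u+u**2)

Repeated division with remainder:
  -u**4+12u**3-82u**2+309u-370 = (-u+21)(u**3+9u**2+8u-60) + (-263u**2+81u+890)
  u**3+9u**2+8u-60 = (-(1/263)u-2448/69169)(-263u**2+81u+890) + ((985710/69169)u-1971420/69169)
  -263u**2+81u+890 = (-(18191447/985710)u-6156041/197142)((985710/69169)u-1971420/69169) + (0)
Last nonzero remainder: (985710/69169)u-1971420/69169. Dividing through by 985710/69169 gives the monic gcd u-2.
Cancel u-2 from numerator and denominator to get the reduced form.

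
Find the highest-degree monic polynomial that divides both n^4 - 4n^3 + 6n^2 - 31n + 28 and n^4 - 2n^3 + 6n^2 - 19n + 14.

Repeated division with remainder:
  n^4 - 4n^3 + 6n^2 - 31n + 28 = (n^4 - 2n^3 + 6n^2 - 19n + 14) + (-2n^3 - 12n + 14)
  n^4 - 2n^3 + 6n^2 - 19n + 14 = (-(1/2)n + 1)(-2n^3 - 12n + 14) + (0)
Last nonzero remainder: -2n^3 - 12n + 14. Dividing through by -2 gives the monic gcd n^3 + 6n - 7.

n^3 + 6n - 7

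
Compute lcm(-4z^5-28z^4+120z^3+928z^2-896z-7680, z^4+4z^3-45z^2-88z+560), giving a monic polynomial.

z^6+14z^5+19z^4-442z^3-1400z^2+3488z+13440

Repeated division with remainder:
  -4z^5-28z^4+120z^3+928z^2-896z-7680 = (-4z-12)(z^4+4z^3-45z^2-88z+560) + (-12z^3+36z^2+288z-960)
  z^4+4z^3-45z^2-88z+560 = (-(1/12)z-7/12)(-12z^3+36z^2+288z-960) + (0)
Last nonzero remainder: -12z^3+36z^2+288z-960. Dividing through by -12 gives the monic gcd z^3-3z^2-24z+80.
Then lcm(f, g) = f·g / gcd(f, g); expanding and making the result monic gives the answer.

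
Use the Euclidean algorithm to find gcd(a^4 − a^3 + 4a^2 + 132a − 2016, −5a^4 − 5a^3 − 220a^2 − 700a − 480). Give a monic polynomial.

a^2 − 2a + 48

Euclidean algorithm in ℚ[a]:
  a^4 − a^3 + 4a^2 + 132a − 2016 = (−1/5)(−5a^4 − 5a^3 − 220a^2 − 700a − 480) + (−2a^3 − 40a^2 − 8a − 2112)
  −5a^4 − 5a^3 − 220a^2 − 700a − 480 = ((5/2)a − 95/2)(−2a^3 − 40a^2 − 8a − 2112) + (−2100a^2 + 4200a − 100800)
  −2a^3 − 40a^2 − 8a − 2112 = ((1/1050)a + 11/525)(−2100a^2 + 4200a − 100800) + (0)
Last nonzero remainder: −2100a^2 + 4200a − 100800. Dividing through by −2100 gives the monic gcd a^2 − 2a + 48.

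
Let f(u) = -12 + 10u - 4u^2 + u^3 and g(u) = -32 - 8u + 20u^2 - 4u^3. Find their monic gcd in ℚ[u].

By polynomial division,
  u^3 - 4u^2 + 10u - 12 = (-1/4)(-4u^3 + 20u^2 - 8u - 32) + (u^2 + 8u - 20)
  -4u^3 + 20u^2 - 8u - 32 = (-4u + 52)(u^2 + 8u - 20) + (-504u + 1008)
  u^2 + 8u - 20 = (-(1/504)u - 5/252)(-504u + 1008) + (0)
Last nonzero remainder: -504u + 1008. Dividing through by -504 gives the monic gcd u - 2.

-2 + u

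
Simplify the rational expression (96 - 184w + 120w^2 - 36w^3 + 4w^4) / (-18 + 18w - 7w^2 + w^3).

(16 - 20w + 4w^2)/(-3 + w)

By polynomial division,
  4w^4 - 36w^3 + 120w^2 - 184w + 96 = (4w - 8)(w^3 - 7w^2 + 18w - 18) + (-8w^2 + 32w - 48)
  w^3 - 7w^2 + 18w - 18 = (-(1/8)w + 3/8)(-8w^2 + 32w - 48) + (0)
Last nonzero remainder: -8w^2 + 32w - 48. Dividing through by -8 gives the monic gcd w^2 - 4w + 6.
Cancel w^2 - 4w + 6 from numerator and denominator to get the reduced form.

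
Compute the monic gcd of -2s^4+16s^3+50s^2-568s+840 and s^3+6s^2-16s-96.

s+6

Apply the Euclidean algorithm:
  -2s^4+16s^3+50s^2-568s+840 = (-2s+28)(s^3+6s^2-16s-96) + (-150s^2-312s+3528)
  s^3+6s^2-16s-96 = (-(1/150)s-49/1875)(-150s^2-312s+3528) + (-(396/625)s-2376/625)
  -150s^2-312s+3528 = ((15625/66)s-30625/33)(-(396/625)s-2376/625) + (0)
Last nonzero remainder: -(396/625)s-2376/625. Dividing through by -396/625 gives the monic gcd s+6.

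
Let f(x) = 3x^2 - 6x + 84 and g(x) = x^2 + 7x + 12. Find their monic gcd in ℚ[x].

1

Repeated division with remainder:
  3x^2 - 6x + 84 = (3)(x^2 + 7x + 12) + (-27x + 48)
  x^2 + 7x + 12 = (-(1/27)x - 79/243)(-27x + 48) + (2236/81)
  -27x + 48 = (-(2187/2236)x + 972/559)(2236/81) + (0)
The last nonzero remainder is the constant 2236/81, so the polynomials are coprime and gcd = 1.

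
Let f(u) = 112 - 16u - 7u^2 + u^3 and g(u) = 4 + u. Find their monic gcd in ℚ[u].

4 + u

Repeated division with remainder:
  u^3 - 7u^2 - 16u + 112 = (u^2 - 11u + 28)(u + 4) + (0)
The last nonzero remainder u + 4 is already monic.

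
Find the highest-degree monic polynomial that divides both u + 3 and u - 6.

1

Apply the Euclidean algorithm:
  u + 3 = (u - 6) + (9)
  u - 6 = ((1/9)u - 2/3)(9) + (0)
The last nonzero remainder is the constant 9, so the polynomials are coprime and gcd = 1.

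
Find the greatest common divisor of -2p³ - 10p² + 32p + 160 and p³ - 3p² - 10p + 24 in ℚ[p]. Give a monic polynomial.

p - 4

Apply the Euclidean algorithm:
  -2p³ - 10p² + 32p + 160 = (-2)(p³ - 3p² - 10p + 24) + (-16p² + 12p + 208)
  p³ - 3p² - 10p + 24 = (-(1/16)p + 9/64)(-16p² + 12p + 208) + ((21/16)p - 21/4)
  -16p² + 12p + 208 = (-(256/21)p - 832/21)((21/16)p - 21/4) + (0)
Last nonzero remainder: (21/16)p - 21/4. Dividing through by 21/16 gives the monic gcd p - 4.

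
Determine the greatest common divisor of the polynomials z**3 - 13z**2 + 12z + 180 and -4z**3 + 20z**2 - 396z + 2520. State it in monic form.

z - 6

Euclidean algorithm in ℚ[z]:
  z**3 - 13z**2 + 12z + 180 = (-1/4)(-4z**3 + 20z**2 - 396z + 2520) + (-8z**2 - 87z + 810)
  -4z**3 + 20z**2 - 396z + 2520 = ((1/2)z - 127/16)(-8z**2 - 87z + 810) + (-(23865/16)z + 71595/8)
  -8z**2 - 87z + 810 = ((128/23865)z + 144/1591)(-(23865/16)z + 71595/8) + (0)
Last nonzero remainder: -(23865/16)z + 71595/8. Dividing through by -23865/16 gives the monic gcd z - 6.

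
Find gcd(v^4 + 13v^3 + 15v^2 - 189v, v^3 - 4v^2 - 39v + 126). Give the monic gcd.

v - 3

Euclidean algorithm in ℚ[v]:
  v^4 + 13v^3 + 15v^2 - 189v = (v + 17)(v^3 - 4v^2 - 39v + 126) + (122v^2 + 348v - 2142)
  v^3 - 4v^2 - 39v + 126 = ((1/122)v - 209/3721)(122v^2 + 348v - 2142) + (-(7056/3721)v + 21168/3721)
  122v^2 + 348v - 2142 = (-(226981/3528)v - 63257/168)(-(7056/3721)v + 21168/3721) + (0)
Last nonzero remainder: -(7056/3721)v + 21168/3721. Dividing through by -7056/3721 gives the monic gcd v - 3.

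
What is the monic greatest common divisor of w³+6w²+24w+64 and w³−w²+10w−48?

w²+2w+16

Apply the Euclidean algorithm:
  w³+6w²+24w+64 = (w³−w²+10w−48) + (7w²+14w+112)
  w³−w²+10w−48 = ((1/7)w−3/7)(7w²+14w+112) + (0)
Last nonzero remainder: 7w²+14w+112. Dividing through by 7 gives the monic gcd w²+2w+16.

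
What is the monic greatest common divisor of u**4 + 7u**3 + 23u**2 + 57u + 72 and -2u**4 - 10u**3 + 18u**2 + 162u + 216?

Apply the Euclidean algorithm:
  u**4 + 7u**3 + 23u**2 + 57u + 72 = (-1/2)(-2u**4 - 10u**3 + 18u**2 + 162u + 216) + (2u**3 + 32u**2 + 138u + 180)
  -2u**4 - 10u**3 + 18u**2 + 162u + 216 = (-u + 11)(2u**3 + 32u**2 + 138u + 180) + (-196u**2 - 1176u - 1764)
  2u**3 + 32u**2 + 138u + 180 = (-(1/98)u - 5/49)(-196u**2 - 1176u - 1764) + (0)
Last nonzero remainder: -196u**2 - 1176u - 1764. Dividing through by -196 gives the monic gcd u**2 + 6u + 9.

u**2 + 6u + 9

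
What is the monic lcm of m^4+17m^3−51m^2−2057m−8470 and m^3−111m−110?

m^5+18m^4−34m^3−2108m^2−10527m−8470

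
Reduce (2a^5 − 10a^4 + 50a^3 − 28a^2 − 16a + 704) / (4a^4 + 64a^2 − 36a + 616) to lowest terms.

Apply the Euclidean algorithm:
  2a^5 − 10a^4 + 50a^3 − 28a^2 − 16a + 704 = ((1/2)a − 5/2)(4a^4 + 64a^2 − 36a + 616) + (18a^3 + 150a^2 − 414a + 2244)
  4a^4 + 64a^2 − 36a + 616 = ((2/9)a − 50/27)(18a^3 + 150a^2 − 414a + 2244) + ((3904/9)a^2 − (3904/3)a + 42944/9)
  18a^3 + 150a^2 − 414a + 2244 = ((81/1952)a + 459/976)((3904/9)a^2 − (3904/3)a + 42944/9) + (0)
Last nonzero remainder: (3904/9)a^2 − (3904/3)a + 42944/9. Dividing through by 3904/9 gives the monic gcd a^2 − 3a + 11.
Cancel a^2 − 3a + 11 from numerator and denominator to get the reduced form.

(a^3 − 2a^2 + 8a + 32)/(2a^2 + 6a + 28)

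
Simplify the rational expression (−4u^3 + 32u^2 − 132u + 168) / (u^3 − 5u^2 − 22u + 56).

(−4u^2 + 24u − 84)/(u^2 − 3u − 28)

Apply the Euclidean algorithm:
  −4u^3 + 32u^2 − 132u + 168 = (−4)(u^3 − 5u^2 − 22u + 56) + (12u^2 − 220u + 392)
  u^3 − 5u^2 − 22u + 56 = ((1/12)u + 10/9)(12u^2 − 220u + 392) + ((1708/9)u − 3416/9)
  12u^2 − 220u + 392 = ((27/427)u − 63/61)((1708/9)u − 3416/9) + (0)
Last nonzero remainder: (1708/9)u − 3416/9. Dividing through by 1708/9 gives the monic gcd u − 2.
Cancel u − 2 from numerator and denominator to get the reduced form.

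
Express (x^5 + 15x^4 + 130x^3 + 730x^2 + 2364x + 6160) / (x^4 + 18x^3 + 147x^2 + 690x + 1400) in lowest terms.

Repeated division with remainder:
  x^5 + 15x^4 + 130x^3 + 730x^2 + 2364x + 6160 = (x − 3)(x^4 + 18x^3 + 147x^2 + 690x + 1400) + (37x^3 + 481x^2 + 3034x + 10360)
  x^4 + 18x^3 + 147x^2 + 690x + 1400 = ((1/37)x + 5/37)(37x^3 + 481x^2 + 3034x + 10360) + (0)
Last nonzero remainder: 37x^3 + 481x^2 + 3034x + 10360. Dividing through by 37 gives the monic gcd x^3 + 13x^2 + 82x + 280.
Cancel x^3 + 13x^2 + 82x + 280 from numerator and denominator to get the reduced form.

(x^2 + 2x + 22)/(x + 5)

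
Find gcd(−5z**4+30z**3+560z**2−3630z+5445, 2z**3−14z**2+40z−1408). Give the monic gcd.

z−11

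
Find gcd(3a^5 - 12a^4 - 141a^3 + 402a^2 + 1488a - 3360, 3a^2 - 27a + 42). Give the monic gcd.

a^2 - 9a + 14

Repeated division with remainder:
  3a^5 - 12a^4 - 141a^3 + 402a^2 + 1488a - 3360 = (a^3 + 5a^2 - 16a - 80)(3a^2 - 27a + 42) + (0)
Last nonzero remainder: 3a^2 - 27a + 42. Dividing through by 3 gives the monic gcd a^2 - 9a + 14.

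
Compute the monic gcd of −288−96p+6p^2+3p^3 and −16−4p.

By polynomial division,
  3p^3+6p^2−96p−288 = (−(3/4)p^2+(3/2)p+18)(−4p−16) + (0)
Last nonzero remainder: −4p−16. Dividing through by −4 gives the monic gcd p+4.

4+p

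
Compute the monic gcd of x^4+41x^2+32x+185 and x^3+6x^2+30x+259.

x^2−x+37

Euclidean algorithm in ℚ[x]:
  x^4+41x^2+32x+185 = (x−6)(x^3+6x^2+30x+259) + (47x^2−47x+1739)
  x^3+6x^2+30x+259 = ((1/47)x+7/47)(47x^2−47x+1739) + (0)
Last nonzero remainder: 47x^2−47x+1739. Dividing through by 47 gives the monic gcd x^2−x+37.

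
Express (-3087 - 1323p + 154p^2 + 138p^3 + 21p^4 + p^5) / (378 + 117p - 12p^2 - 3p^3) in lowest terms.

(147 - 7p - 11p^2 - p^3)/(-18 + 3p)

Apply the Euclidean algorithm:
  p^5 + 21p^4 + 138p^3 + 154p^2 - 1323p - 3087 = (-(1/3)p^2 - (17/3)p - 109/3)(-3p^3 - 12p^2 + 117p + 378) + (507p^2 + 5070p + 10647)
  -3p^3 - 12p^2 + 117p + 378 = (-(1/169)p + 6/169)(507p^2 + 5070p + 10647) + (0)
Last nonzero remainder: 507p^2 + 5070p + 10647. Dividing through by 507 gives the monic gcd p^2 + 10p + 21.
Cancel p^2 + 10p + 21 from numerator and denominator to get the reduced form.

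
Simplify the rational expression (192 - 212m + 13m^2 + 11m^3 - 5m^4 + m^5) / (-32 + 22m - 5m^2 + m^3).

Apply the Euclidean algorithm:
  m^5 - 5m^4 + 11m^3 + 13m^2 - 212m + 192 = (m^2 - 11)(m^3 - 5m^2 + 22m - 32) + (-10m^2 + 30m - 160)
  m^3 - 5m^2 + 22m - 32 = (-(1/10)m + 1/5)(-10m^2 + 30m - 160) + (0)
Last nonzero remainder: -10m^2 + 30m - 160. Dividing through by -10 gives the monic gcd m^2 - 3m + 16.
Cancel m^2 - 3m + 16 from numerator and denominator to get the reduced form.

(12 - 11m - 2m^2 + m^3)/(-2 + m)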